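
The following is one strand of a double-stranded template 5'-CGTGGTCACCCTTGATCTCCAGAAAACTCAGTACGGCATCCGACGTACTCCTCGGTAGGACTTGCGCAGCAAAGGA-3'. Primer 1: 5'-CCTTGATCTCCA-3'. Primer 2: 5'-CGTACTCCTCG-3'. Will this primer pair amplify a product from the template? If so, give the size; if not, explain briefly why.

No product — both primers anneal to the same strand and extend in the same direction.

Primer 1 (CCTTGATCTCCA) matches the top strand at positions 10–21 (3' end points downstream).
Primer 2 (CGTACTCCTCG) also matches the top strand directly, at positions 44–54 — its reverse complement CGAGGAGTACG is not present.
Both primers anneal to the bottom strand with 3' ends pointing the same way, so neither can prime synthesis back toward the other.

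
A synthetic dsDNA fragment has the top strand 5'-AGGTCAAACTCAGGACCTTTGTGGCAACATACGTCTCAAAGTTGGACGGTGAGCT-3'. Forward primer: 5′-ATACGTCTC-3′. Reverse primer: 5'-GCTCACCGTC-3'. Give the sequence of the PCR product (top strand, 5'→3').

Scanning the template, ATACGTCTC occurs at positions 29–37; this primer anneals to the bottom strand there with its 3' end pointing downstream.
The reverse primer's reverse complement is GACGGTGAGC, which matches the template at positions 45–54.
The product is the template from position 29 through 54 (26 bp).

5'-ATACGTCTCAAAGTTGGACGGTGAGC-3'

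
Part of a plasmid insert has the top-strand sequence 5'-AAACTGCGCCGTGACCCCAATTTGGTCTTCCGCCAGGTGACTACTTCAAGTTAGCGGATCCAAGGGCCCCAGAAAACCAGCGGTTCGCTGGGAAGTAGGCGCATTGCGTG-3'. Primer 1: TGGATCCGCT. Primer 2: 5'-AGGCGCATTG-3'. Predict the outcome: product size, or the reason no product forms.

No product — the primers' 3' ends point away from each other.

Primer 1 (TGGATCCGCT) has reverse complement AGCGGATCCA, which matches the top strand at positions 53–62; primer 1 anneals to the top strand there with its 3' end pointing upstream toward position 53.
Primer 2 (AGGCGCATTG) matches the top strand directly at positions 97–106; it anneals to the bottom strand with its 3' end pointing downstream toward position 106.
The 3' ends diverge (primer 1 extends toward position 1, primer 2 toward position 110), so the primers never converge on a shared product.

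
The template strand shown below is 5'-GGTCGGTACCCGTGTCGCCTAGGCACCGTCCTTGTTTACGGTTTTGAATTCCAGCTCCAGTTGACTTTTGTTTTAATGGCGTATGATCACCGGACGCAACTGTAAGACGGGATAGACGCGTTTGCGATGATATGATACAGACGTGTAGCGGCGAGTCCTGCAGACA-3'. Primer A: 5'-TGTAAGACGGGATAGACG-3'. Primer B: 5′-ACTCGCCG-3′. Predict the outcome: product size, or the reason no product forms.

Primer A (TGTAAGACGGGATAGACG) matches the top strand at positions 101–118; it acts as a forward primer.
Primer B's reverse complement is CGGCGAGT, matching the top strand at positions 149–156; it acts as a reverse primer.
The 3' ends face each other across positions 101–156, giving a 56 bp product.

Yes — a 56 bp product.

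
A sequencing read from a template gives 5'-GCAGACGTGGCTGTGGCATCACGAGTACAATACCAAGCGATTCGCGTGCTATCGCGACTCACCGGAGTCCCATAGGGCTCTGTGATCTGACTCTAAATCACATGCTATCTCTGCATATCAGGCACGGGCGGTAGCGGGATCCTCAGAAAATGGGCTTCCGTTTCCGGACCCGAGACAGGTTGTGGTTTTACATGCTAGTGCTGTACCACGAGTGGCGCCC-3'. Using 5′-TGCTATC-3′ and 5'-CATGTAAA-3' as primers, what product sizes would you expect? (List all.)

148 bp, 92 bp

The forward primer TGCTATC matches the top strand at positions 47–53, 103–109.
The reverse primer's reverse complement is TTTACATG, matching at positions 187–194.
Each forward site pairs with the reverse site to give a product ending at position 194: sizes 148, 92 bp.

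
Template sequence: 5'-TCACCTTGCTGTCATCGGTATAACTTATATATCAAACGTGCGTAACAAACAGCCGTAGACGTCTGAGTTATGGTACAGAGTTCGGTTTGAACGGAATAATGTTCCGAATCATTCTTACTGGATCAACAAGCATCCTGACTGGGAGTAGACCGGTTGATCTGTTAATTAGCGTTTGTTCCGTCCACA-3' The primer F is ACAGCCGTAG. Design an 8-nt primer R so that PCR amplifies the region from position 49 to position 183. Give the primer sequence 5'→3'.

The product's 3' end on the top strand is position 183.
The reverse primer anneals to the top strand over positions 176–183, i.e. to TTCCGTCC.
Its sequence written 5'→3' is the reverse complement: GGACGGAA.

5'-GGACGGAA-3'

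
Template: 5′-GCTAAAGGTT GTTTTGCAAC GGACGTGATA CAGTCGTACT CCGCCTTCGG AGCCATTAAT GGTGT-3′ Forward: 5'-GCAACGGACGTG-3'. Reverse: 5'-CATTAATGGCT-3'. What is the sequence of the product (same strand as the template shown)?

Forward primer GCAACGGACGTG is found on the top strand at positions 16–27.
Taking the reverse complement of CATTAATGGCT gives AGCCATTAATG, found at positions 51–61 on the template; the primer anneals here to the top strand with its 3' end pointing upstream.
The product is the template from position 16 through 61 (46 bp).

5'-GCAACGGACGTGATACAGTCGTACTCCGCCTTCGGAGCCATTAATG-3'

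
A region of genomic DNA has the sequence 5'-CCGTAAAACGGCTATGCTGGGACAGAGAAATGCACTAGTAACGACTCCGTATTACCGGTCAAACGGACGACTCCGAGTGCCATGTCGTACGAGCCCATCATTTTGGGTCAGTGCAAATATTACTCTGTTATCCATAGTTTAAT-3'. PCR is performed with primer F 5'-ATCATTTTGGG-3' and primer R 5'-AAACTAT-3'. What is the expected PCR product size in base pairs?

44 bp

Forward primer ATCATTTTGGG is found on the top strand at positions 97–107.
The reverse primer's reverse complement is ATAGTTT, which matches the template at positions 134–140.
Amplicon spans positions 97–140: 44 bp.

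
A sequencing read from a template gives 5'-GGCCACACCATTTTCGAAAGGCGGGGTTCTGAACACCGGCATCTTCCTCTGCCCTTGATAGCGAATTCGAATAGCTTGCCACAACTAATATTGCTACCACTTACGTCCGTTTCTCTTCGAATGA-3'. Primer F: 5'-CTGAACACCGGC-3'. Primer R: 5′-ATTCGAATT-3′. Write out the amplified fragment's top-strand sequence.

The forward primer matches the template at positions 29–40.
Taking the reverse complement of ATTCGAATT gives AATTCGAAT, found at positions 64–72 on the template; the primer anneals here to the top strand with its 3' end pointing upstream.
The product is the template from position 29 through 72 (44 bp).

5'-CTGAACACCGGCATCTTCCTCTGCCCTTGATAGCGAATTCGAAT-3'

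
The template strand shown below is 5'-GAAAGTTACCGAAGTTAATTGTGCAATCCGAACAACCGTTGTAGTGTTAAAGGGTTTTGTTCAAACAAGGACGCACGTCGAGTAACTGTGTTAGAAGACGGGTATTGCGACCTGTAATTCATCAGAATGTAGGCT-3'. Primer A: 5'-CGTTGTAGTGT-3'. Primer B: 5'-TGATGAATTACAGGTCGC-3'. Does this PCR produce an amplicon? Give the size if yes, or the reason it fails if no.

Yes — an 88 bp product.

Primer A (CGTTGTAGTGT) matches the top strand at positions 37–47; it acts as a forward primer.
Primer B's reverse complement is GCGACCTGTAATTCATCA, matching the top strand at positions 107–124; it acts as a reverse primer.
The 3' ends face each other across positions 37–124, giving an 88 bp product.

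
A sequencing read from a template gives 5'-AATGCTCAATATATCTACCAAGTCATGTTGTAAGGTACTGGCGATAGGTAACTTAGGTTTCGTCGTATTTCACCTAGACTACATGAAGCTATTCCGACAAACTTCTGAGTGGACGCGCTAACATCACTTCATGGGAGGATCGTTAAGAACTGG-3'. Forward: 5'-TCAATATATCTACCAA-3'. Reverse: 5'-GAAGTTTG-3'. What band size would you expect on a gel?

100 bp

Forward primer TCAATATATCTACCAA is found on the top strand at positions 6–21.
Reverse complement of the reverse primer: CAAACTTC. This occurs on the top strand at positions 98–105.
Amplicon spans positions 6–105: 100 bp.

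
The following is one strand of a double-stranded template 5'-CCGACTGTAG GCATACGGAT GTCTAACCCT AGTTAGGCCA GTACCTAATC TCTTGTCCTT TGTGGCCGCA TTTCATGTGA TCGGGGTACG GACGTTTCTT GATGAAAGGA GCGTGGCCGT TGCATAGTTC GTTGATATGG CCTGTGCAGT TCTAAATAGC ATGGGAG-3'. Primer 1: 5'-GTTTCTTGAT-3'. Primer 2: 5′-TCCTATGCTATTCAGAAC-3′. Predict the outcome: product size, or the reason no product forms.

Primer 2 (TCCTATGCTATTCAGAAC) does not match the top strand, and its reverse complement GTTCTGAATAGCATAGGA does not match either.
With no annealing site for primer 2, no amplification occurs.

No product — primer 2 has no binding site in the template.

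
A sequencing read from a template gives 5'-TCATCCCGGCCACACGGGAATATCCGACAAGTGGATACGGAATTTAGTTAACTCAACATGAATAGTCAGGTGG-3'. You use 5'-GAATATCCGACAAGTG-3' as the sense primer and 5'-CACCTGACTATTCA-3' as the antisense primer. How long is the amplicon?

Scanning the template, GAATATCCGACAAGTG occurs at positions 18–33; this primer anneals to the bottom strand there with its 3' end pointing downstream.
The reverse primer's reverse complement is TGAATAGTCAGGTG, which matches the template at positions 59–72.
Product length = (reverse-primer end) − (forward-primer start) + 1 = 72 − 18 + 1 = 55 bp.

55 bp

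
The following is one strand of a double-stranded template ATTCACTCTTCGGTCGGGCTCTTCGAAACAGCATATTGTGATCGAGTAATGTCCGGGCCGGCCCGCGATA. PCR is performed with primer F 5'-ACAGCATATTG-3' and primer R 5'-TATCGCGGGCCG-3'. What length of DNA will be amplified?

43 bp

The forward primer matches the template at positions 28–38.
The reverse primer's reverse complement is CGGCCCGCGATA, which matches the template at positions 59–70.
Amplicon spans positions 28–70: 43 bp.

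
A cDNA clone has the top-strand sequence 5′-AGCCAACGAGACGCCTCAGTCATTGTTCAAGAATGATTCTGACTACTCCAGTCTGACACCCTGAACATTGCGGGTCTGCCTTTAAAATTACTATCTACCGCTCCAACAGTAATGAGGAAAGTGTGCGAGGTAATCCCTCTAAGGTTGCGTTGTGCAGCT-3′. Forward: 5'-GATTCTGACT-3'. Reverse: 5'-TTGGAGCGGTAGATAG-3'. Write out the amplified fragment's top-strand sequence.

5'-GATTCTGACTACTCCAGTCTGACACCCTGAACATTGCGGGTCTGCCTTTAAAATTACTATCTACCGCTCCAA-3'

Forward primer GATTCTGACT is found on the top strand at positions 35–44.
Reverse complement of the reverse primer: CTATCTACCGCTCCAA. This occurs on the top strand at positions 91–106.
The product is the template from position 35 through 106 (72 bp).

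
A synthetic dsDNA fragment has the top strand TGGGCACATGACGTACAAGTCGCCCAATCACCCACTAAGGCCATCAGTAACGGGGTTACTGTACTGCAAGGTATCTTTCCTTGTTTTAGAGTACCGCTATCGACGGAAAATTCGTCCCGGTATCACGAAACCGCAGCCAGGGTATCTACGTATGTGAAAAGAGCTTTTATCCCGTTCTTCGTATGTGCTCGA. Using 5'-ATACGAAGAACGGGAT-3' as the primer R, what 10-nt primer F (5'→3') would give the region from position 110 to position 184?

The reverse primer's reverse complement ATCCCGTTCTTCGTAT matches the template at positions 169–184; the product starts at position 110.
The forward primer is identical to the top strand over positions 110–119: ATTCGTCCCG.

5'-ATTCGTCCCG-3'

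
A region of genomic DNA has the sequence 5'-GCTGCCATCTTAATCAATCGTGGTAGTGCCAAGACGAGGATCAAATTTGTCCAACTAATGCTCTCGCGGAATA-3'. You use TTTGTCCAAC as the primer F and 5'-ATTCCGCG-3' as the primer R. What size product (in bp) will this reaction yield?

Forward primer TTTGTCCAAC is found on the top strand at positions 46–55.
Reverse complement of the reverse primer: CGCGGAAT. This occurs on the top strand at positions 65–72.
The product runs from position 46 to position 72, so its length is 72 − 46 + 1 = 27 bp.

27 bp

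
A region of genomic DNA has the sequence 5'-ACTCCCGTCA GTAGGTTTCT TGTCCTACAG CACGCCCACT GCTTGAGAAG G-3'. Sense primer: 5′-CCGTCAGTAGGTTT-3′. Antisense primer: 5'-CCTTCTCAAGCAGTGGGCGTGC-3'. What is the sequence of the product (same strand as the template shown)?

Scanning the template, CCGTCAGTAGGTTT occurs at positions 5–18; this primer anneals to the bottom strand there with its 3' end pointing downstream.
The reverse primer's reverse complement is GCACGCCCACTGCTTGAGAAGG, which matches the template at positions 30–51.
The product is the template from position 5 through 51 (47 bp).

5'-CCGTCAGTAGGTTTCTTGTCCTACAGCACGCCCACTGCTTGAGAAGG-3'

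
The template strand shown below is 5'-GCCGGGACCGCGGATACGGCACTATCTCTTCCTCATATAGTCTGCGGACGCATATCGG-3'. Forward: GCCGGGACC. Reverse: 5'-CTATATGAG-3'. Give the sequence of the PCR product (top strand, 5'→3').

Forward primer GCCGGGACC is found on the top strand at positions 1–9.
Reverse complement of the reverse primer: CTCATATAG. This occurs on the top strand at positions 32–40.
The product is the template from position 1 through 40 (40 bp).

5'-GCCGGGACCGCGGATACGGCACTATCTCTTCCTCATATAG-3'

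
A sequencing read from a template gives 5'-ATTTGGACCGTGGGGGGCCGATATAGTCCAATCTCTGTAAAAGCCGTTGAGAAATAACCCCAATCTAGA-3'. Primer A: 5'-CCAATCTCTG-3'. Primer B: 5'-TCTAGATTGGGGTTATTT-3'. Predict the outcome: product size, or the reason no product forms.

Yes — a 42 bp product.

Primer A (CCAATCTCTG) matches the top strand at positions 28–37; it acts as a forward primer.
Primer B's reverse complement is AAATAACCCCAATCTAGA, matching the top strand at positions 52–69; it acts as a reverse primer.
The 3' ends face each other across positions 28–69, giving a 42 bp product.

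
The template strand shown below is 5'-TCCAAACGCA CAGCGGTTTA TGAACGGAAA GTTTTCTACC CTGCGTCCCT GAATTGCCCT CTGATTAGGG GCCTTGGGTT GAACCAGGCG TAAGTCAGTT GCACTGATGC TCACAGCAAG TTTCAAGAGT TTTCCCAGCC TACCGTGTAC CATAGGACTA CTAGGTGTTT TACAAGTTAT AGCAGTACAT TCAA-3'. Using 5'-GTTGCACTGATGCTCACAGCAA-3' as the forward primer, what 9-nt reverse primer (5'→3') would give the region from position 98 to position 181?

The product's 3' end on the top strand is position 181.
The reverse primer anneals to the top strand over positions 173–181, i.e. to CAAGTTATA.
Its sequence written 5'→3' is the reverse complement: TATAACTTG.

5'-TATAACTTG-3'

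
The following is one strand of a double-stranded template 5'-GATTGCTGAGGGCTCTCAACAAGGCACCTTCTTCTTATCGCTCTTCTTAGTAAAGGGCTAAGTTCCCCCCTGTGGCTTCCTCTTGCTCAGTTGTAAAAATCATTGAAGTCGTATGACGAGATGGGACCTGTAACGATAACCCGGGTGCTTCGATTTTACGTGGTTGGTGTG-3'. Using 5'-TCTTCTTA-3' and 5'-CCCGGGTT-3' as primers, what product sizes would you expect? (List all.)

116 bp, 104 bp

The forward primer TCTTCTTA matches the top strand at positions 30–37, 42–49.
The reverse primer's reverse complement is AACCCGGG, matching at positions 138–145.
Each forward site pairs with the reverse site to give a product ending at position 145: sizes 116, 104 bp.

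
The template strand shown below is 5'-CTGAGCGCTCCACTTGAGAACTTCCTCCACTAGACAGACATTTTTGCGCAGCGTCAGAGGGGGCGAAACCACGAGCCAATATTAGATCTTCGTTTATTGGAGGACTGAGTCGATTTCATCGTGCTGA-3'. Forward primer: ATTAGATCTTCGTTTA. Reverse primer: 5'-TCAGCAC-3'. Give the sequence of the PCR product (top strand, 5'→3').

5'-ATTAGATCTTCGTTTATTGGAGGACTGAGTCGATTTCATCGTGCTGA-3'

Forward primer ATTAGATCTTCGTTTA is found on the top strand at positions 81–96.
The reverse primer's reverse complement is GTGCTGA, which matches the template at positions 121–127.
The product is the template from position 81 through 127 (47 bp).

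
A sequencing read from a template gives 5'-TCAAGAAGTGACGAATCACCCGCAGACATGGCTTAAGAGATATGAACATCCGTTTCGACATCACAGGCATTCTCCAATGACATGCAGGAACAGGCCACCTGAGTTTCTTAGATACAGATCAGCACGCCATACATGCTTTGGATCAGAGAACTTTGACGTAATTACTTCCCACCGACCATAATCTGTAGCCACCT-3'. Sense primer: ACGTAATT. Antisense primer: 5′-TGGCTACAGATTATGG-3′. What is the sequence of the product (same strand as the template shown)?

Scanning the template, ACGTAATT occurs at positions 156–163; this primer anneals to the bottom strand there with its 3' end pointing downstream.
Reverse complement of the reverse primer: CCATAATCTGTAGCCA. This occurs on the top strand at positions 176–191.
The product is the template from position 156 through 191 (36 bp).

5'-ACGTAATTACTTCCCACCGACCATAATCTGTAGCCA-3'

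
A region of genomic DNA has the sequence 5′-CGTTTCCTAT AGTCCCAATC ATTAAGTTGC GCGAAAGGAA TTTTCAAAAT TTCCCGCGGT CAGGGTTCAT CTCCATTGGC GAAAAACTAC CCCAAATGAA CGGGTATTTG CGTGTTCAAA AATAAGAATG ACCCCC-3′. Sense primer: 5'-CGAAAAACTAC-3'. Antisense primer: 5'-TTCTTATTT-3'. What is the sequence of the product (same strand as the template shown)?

5'-CGAAAAACTACCCCAAATGAACGGGTATTTGCGTGTTCAAAAATAAGAA-3'

The forward primer matches the template at positions 80–90.
Reverse complement of the reverse primer: AAATAAGAA. This occurs on the top strand at positions 120–128.
The product is the template from position 80 through 128 (49 bp).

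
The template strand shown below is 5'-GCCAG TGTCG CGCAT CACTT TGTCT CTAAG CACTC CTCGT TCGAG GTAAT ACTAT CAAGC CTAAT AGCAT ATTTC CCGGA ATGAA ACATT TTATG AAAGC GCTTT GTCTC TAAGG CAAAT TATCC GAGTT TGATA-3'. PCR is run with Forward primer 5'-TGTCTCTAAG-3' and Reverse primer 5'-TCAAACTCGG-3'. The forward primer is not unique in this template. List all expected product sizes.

The forward primer TGTCTCTAAG matches the top strand at positions 21–30, 105–114.
The reverse primer's reverse complement is CCGAGTTTGA, matching at positions 124–133.
Each forward site pairs with the reverse site to give a product ending at position 133: sizes 113, 29 bp.

113 bp, 29 bp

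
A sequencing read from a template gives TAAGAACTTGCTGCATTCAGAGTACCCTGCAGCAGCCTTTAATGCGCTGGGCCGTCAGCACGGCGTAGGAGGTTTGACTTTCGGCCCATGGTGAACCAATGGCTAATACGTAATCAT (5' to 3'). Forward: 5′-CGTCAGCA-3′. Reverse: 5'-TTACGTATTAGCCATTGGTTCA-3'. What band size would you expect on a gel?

Scanning the template, CGTCAGCA occurs at positions 53–60; this primer anneals to the bottom strand there with its 3' end pointing downstream.
Taking the reverse complement of TTACGTATTAGCCATTGGTTCA gives TGAACCAATGGCTAATACGTAA, found at positions 92–113 on the template; the primer anneals here to the top strand with its 3' end pointing upstream.
Product length = (reverse-primer end) − (forward-primer start) + 1 = 113 − 53 + 1 = 61 bp.

61 bp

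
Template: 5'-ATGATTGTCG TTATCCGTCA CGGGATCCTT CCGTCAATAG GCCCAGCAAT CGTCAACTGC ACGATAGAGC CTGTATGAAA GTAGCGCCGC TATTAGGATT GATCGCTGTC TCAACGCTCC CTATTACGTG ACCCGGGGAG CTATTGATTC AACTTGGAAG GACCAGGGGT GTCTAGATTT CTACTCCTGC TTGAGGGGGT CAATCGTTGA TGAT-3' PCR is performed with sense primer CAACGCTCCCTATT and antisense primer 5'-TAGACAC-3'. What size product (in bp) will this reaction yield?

The forward primer matches the template at positions 112–125.
Taking the reverse complement of TAGACAC gives GTGTCTA, found at positions 169–175 on the template; the primer anneals here to the top strand with its 3' end pointing upstream.
Product length = (reverse-primer end) − (forward-primer start) + 1 = 175 − 112 + 1 = 64 bp.

64 bp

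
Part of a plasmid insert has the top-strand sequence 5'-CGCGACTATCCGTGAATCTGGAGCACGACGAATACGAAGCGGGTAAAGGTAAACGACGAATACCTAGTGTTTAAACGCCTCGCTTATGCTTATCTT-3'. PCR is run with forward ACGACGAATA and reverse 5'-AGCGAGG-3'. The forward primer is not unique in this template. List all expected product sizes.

60 bp, 32 bp

The forward primer ACGACGAATA matches the top strand at positions 25–34, 53–62.
The reverse primer's reverse complement is CCTCGCT, matching at positions 78–84.
Each forward site pairs with the reverse site to give a product ending at position 84: sizes 60, 32 bp.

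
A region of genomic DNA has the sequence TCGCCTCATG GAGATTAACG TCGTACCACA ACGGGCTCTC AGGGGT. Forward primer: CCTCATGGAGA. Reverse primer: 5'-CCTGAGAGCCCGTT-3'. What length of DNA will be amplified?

40 bp

Scanning the template, CCTCATGGAGA occurs at positions 4–14; this primer anneals to the bottom strand there with its 3' end pointing downstream.
The reverse primer's reverse complement is AACGGGCTCTCAGG, which matches the template at positions 30–43.
Product length = (reverse-primer end) − (forward-primer start) + 1 = 43 − 4 + 1 = 40 bp.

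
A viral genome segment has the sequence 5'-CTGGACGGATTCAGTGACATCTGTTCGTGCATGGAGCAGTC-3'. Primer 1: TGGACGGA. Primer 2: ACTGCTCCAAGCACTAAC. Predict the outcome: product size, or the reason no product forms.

Primer 2 (ACTGCTCCAAGCACTAAC) does not match the top strand, and its reverse complement GTTAGTGCTTGGAGCAGT does not match either.
With no annealing site for primer 2, no amplification occurs.

No product — primer 2 has no binding site in the template.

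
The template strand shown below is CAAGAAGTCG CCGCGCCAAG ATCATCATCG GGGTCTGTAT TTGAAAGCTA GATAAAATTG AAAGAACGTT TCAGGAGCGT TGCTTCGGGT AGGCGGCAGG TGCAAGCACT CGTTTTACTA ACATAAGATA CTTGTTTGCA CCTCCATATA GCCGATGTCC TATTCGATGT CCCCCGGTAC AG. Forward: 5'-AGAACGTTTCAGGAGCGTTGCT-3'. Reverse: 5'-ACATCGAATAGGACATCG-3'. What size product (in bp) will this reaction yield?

Scanning the template, AGAACGTTTCAGGAGCGTTGCT occurs at positions 63–84; this primer anneals to the bottom strand there with its 3' end pointing downstream.
Taking the reverse complement of ACATCGAATAGGACATCG gives CGATGTCCTATTCGATGT, found at positions 153–170 on the template; the primer anneals here to the top strand with its 3' end pointing upstream.
Product length = (reverse-primer end) − (forward-primer start) + 1 = 170 − 63 + 1 = 108 bp.

108 bp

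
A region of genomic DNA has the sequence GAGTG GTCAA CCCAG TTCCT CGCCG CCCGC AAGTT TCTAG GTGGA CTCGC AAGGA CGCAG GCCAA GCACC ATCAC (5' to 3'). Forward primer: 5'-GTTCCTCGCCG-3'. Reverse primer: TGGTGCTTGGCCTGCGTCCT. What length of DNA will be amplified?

57 bp

Forward primer GTTCCTCGCCG is found on the top strand at positions 15–25.
Taking the reverse complement of TGGTGCTTGGCCTGCGTCCT gives AGGACGCAGGCCAAGCACCA, found at positions 52–71 on the template; the primer anneals here to the top strand with its 3' end pointing upstream.
The product runs from position 15 to position 71, so its length is 71 − 15 + 1 = 57 bp.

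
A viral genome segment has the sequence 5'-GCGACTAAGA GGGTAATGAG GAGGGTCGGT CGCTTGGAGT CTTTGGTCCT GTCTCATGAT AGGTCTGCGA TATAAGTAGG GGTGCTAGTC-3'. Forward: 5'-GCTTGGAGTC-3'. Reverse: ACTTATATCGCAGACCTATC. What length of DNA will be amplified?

46 bp

Forward primer GCTTGGAGTC is found on the top strand at positions 32–41.
The reverse primer's reverse complement is GATAGGTCTGCGATATAAGT, which matches the template at positions 58–77.
The product runs from position 32 to position 77, so its length is 77 − 32 + 1 = 46 bp.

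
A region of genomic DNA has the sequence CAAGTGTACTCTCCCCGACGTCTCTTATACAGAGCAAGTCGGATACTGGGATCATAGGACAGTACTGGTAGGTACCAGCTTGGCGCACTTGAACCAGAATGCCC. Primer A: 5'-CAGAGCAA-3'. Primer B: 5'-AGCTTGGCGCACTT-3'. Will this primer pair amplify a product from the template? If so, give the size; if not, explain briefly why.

No product — both primers anneal to the same strand and extend in the same direction.

Primer A (CAGAGCAA) matches the top strand at positions 30–37 (3' end points downstream).
Primer B (AGCTTGGCGCACTT) also matches the top strand directly, at positions 77–90 — its reverse complement AAGTGCGCCAAGCT is not present.
Both primers anneal to the bottom strand with 3' ends pointing the same way, so neither can prime synthesis back toward the other.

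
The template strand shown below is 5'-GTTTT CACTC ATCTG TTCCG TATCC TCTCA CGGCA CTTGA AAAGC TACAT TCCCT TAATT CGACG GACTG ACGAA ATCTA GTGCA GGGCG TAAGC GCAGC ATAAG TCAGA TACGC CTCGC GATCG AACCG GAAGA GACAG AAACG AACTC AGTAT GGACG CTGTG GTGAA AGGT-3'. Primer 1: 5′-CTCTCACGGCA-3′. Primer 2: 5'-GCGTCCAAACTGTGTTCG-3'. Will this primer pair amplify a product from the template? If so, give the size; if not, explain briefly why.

No product — primer 2 has no binding site in the template.

Primer 2 (GCGTCCAAACTGTGTTCG) does not match the top strand, and its reverse complement CGAACACAGTTTGGACGC does not match either.
With no annealing site for primer 2, no amplification occurs.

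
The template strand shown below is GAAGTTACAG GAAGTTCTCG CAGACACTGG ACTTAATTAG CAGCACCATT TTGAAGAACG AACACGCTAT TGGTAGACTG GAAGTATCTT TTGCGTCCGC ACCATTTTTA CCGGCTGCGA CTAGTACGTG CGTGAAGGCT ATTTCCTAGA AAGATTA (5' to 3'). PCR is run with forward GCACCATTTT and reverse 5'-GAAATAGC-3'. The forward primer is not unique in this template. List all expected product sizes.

103 bp, 47 bp

The forward primer GCACCATTTT matches the top strand at positions 43–52, 99–108.
The reverse primer's reverse complement is GCTATTTC, matching at positions 138–145.
Each forward site pairs with the reverse site to give a product ending at position 145: sizes 103, 47 bp.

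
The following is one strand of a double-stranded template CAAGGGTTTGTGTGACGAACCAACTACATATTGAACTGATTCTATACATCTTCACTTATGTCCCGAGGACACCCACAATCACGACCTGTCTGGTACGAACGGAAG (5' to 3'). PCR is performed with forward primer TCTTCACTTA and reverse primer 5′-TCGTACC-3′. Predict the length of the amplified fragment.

50 bp

Scanning the template, TCTTCACTTA occurs at positions 49–58; this primer anneals to the bottom strand there with its 3' end pointing downstream.
Reverse complement of the reverse primer: GGTACGA. This occurs on the top strand at positions 92–98.
Product length = (reverse-primer end) − (forward-primer start) + 1 = 98 − 49 + 1 = 50 bp.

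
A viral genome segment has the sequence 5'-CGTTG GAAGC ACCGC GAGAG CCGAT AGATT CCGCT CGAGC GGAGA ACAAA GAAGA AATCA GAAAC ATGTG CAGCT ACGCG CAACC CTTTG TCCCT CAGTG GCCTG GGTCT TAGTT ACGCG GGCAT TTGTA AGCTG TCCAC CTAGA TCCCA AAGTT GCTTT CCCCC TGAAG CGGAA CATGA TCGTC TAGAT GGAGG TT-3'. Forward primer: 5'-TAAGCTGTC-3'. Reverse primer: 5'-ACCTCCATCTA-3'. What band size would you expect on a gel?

Forward primer TAAGCTGTC is found on the top strand at positions 129–137.
The reverse primer's reverse complement is TAGATGGAGGT, which matches the template at positions 186–196.
Amplicon spans positions 129–196: 68 bp.

68 bp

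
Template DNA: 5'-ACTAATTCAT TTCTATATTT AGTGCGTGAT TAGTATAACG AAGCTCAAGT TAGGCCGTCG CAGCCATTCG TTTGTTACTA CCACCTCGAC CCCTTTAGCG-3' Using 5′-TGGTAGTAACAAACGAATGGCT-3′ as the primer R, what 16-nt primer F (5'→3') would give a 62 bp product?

5'-GTGCGTGATTAGTATA-3'

The reverse primer's reverse complement AGCCATTCGTTTGTTACTACCA matches the template at positions 62–83, so the product ends at position 83.
A 62 bp product then starts at position 83 − 62 + 1 = 22.
The forward primer is identical to the top strand there: GTGCGTGATTAGTATA.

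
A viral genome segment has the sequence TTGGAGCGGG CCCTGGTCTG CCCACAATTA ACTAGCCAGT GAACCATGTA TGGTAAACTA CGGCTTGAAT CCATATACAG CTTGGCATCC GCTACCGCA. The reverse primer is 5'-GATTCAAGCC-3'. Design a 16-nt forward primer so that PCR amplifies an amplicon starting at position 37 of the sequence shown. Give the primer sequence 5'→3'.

The reverse primer's reverse complement GGCTTGAATC matches the template at positions 62–71; the product starts at position 37.
The forward primer is identical to the top strand over positions 37–52: CAGTGAACCATGTATG.

5'-CAGTGAACCATGTATG-3'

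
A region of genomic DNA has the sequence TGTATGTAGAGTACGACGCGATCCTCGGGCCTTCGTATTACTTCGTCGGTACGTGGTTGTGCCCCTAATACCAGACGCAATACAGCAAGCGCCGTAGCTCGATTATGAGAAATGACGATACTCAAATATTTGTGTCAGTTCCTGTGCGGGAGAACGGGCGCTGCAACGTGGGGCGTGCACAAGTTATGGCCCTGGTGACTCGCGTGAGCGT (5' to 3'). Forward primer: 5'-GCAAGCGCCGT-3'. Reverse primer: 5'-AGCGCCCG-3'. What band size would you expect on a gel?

78 bp

Forward primer GCAAGCGCCGT is found on the top strand at positions 85–95.
Taking the reverse complement of AGCGCCCG gives CGGGCGCT, found at positions 155–162 on the template; the primer anneals here to the top strand with its 3' end pointing upstream.
Product length = (reverse-primer end) − (forward-primer start) + 1 = 162 − 85 + 1 = 78 bp.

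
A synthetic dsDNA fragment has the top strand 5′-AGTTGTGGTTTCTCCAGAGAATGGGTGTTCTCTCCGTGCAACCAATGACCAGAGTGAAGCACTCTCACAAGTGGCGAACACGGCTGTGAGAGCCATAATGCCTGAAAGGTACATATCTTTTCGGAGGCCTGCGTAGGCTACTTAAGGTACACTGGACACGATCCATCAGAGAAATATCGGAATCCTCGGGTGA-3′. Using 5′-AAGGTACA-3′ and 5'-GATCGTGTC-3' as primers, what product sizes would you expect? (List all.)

58 bp, 20 bp

The forward primer AAGGTACA matches the top strand at positions 106–113, 144–151.
The reverse primer's reverse complement is GACACGATC, matching at positions 155–163.
Each forward site pairs with the reverse site to give a product ending at position 163: sizes 58, 20 bp.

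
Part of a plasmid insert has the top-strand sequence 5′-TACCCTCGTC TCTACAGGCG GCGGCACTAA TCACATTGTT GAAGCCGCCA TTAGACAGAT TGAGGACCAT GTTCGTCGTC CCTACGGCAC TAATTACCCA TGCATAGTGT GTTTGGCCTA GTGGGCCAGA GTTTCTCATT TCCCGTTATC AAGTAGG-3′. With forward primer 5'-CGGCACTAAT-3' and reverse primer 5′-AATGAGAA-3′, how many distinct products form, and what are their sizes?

Two products: 119 bp, 56 bp

The forward primer CGGCACTAAT matches the top strand at positions 22–31, 85–94.
The reverse primer's reverse complement is TTCTCATT, matching at positions 133–140.
Each forward site pairs with the reverse site to give a product ending at position 140: sizes 119, 56 bp.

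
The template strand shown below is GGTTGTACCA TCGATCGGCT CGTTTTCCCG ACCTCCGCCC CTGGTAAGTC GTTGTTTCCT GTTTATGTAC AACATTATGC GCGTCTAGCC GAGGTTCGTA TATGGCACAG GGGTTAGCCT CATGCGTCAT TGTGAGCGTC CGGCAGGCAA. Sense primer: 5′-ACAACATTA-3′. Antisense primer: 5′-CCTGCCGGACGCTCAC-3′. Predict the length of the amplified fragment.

Scanning the template, ACAACATTA occurs at positions 69–77; this primer anneals to the bottom strand there with its 3' end pointing downstream.
The reverse primer's reverse complement is GTGAGCGTCCGGCAGG, which matches the template at positions 132–147.
The product runs from position 69 to position 147, so its length is 147 − 69 + 1 = 79 bp.

79 bp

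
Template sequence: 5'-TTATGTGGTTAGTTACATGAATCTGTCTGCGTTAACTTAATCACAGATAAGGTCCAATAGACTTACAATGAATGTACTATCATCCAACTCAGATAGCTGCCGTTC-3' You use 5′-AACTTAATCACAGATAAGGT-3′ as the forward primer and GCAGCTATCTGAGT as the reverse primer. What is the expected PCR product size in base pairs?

Forward primer AACTTAATCACAGATAAGGT is found on the top strand at positions 34–53.
Taking the reverse complement of GCAGCTATCTGAGT gives ACTCAGATAGCTGC, found at positions 87–100 on the template; the primer anneals here to the top strand with its 3' end pointing upstream.
Amplicon spans positions 34–100: 67 bp.

67 bp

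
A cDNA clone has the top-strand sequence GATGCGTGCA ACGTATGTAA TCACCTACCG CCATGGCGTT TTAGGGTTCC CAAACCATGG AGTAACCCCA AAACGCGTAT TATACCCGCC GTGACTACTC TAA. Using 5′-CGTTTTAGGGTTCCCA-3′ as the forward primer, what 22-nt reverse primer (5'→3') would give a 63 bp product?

The forward primer binds at positions 37–52, so a 63 bp product ends at position 37 + 63 − 1 = 99.
The reverse primer anneals to the top strand over positions 78–99, i.e. to TATTATACCCGCCGTGACTACT.
Its sequence written 5'→3' is the reverse complement: AGTAGTCACGGCGGGTATAATA.

5'-AGTAGTCACGGCGGGTATAATA-3'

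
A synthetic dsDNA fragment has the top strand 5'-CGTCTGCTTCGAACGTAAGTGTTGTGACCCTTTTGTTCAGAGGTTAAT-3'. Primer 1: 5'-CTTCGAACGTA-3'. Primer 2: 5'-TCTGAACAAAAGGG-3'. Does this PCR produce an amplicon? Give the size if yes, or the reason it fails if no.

Primer 1 (CTTCGAACGTA) matches the top strand at positions 7–17; it acts as a forward primer.
Primer 2's reverse complement is CCCTTTTGTTCAGA, matching the top strand at positions 28–41; it acts as a reverse primer.
The 3' ends face each other across positions 7–41, giving a 35 bp product.

Yes — a 35 bp product.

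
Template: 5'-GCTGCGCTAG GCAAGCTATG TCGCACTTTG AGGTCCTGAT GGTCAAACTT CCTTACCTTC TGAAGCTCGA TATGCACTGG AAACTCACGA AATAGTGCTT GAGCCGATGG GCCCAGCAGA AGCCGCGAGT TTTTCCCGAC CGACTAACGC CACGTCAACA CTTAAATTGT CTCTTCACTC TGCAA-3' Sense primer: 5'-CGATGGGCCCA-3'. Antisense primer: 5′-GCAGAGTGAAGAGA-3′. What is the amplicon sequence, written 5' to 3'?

5'-CGATGGGCCCAGCAGAAGCCGCGAGTTTTTCCCGACCGACTAACGCCACGTCAACACTTAAATTGTCTCTTCACTCTGC-3'

The forward primer matches the template at positions 105–115.
Reverse complement of the reverse primer: TCTCTTCACTCTGC. This occurs on the top strand at positions 170–183.
The product is the template from position 105 through 183 (79 bp).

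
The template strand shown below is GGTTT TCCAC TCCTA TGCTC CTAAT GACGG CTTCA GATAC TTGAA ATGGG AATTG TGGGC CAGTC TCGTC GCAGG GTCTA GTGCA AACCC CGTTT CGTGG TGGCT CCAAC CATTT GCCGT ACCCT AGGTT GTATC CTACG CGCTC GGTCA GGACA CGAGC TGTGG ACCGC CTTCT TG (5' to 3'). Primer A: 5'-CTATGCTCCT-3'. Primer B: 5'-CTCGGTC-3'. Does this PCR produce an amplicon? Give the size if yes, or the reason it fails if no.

Primer A (CTATGCTCCT) matches the top strand at positions 13–22 (3' end points downstream).
Primer B (CTCGGTC) also matches the top strand directly, at positions 143–149 — its reverse complement GACCGAG is not present.
Both primers anneal to the bottom strand with 3' ends pointing the same way, so neither can prime synthesis back toward the other.

No product — both primers anneal to the same strand and extend in the same direction.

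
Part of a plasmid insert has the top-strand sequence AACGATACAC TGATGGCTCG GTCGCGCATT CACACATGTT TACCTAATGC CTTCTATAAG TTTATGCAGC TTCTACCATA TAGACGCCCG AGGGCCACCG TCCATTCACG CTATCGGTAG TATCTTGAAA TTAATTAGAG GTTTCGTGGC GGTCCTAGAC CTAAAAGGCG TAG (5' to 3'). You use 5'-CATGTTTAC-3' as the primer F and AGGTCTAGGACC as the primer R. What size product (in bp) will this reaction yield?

The forward primer matches the template at positions 35–43.
The reverse primer's reverse complement is GGTCCTAGACCT, which matches the template at positions 151–162.
Amplicon spans positions 35–162: 128 bp.

128 bp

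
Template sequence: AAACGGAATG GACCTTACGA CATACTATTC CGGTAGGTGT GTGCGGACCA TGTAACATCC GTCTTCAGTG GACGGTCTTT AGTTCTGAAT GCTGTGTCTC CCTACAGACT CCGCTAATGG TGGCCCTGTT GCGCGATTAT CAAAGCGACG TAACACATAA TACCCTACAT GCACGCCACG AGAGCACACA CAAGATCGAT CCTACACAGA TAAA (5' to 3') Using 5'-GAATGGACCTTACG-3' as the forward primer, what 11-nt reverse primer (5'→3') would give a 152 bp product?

The forward primer binds at positions 6–19, so a 152 bp product ends at position 6 + 152 − 1 = 157.
The reverse primer anneals to the top strand over positions 147–157, i.e. to GACGTAACACA.
Its sequence written 5'→3' is the reverse complement: TGTGTTACGTC.

5'-TGTGTTACGTC-3'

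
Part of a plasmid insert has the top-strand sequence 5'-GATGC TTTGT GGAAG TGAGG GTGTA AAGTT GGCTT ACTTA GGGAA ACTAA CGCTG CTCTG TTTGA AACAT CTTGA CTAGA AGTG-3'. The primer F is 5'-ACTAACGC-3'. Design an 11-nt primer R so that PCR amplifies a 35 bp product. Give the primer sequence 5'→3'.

The forward primer binds at positions 46–53, so a 35 bp product ends at position 46 + 35 − 1 = 80.
The reverse primer anneals to the top strand over positions 70–80, i.e. to TCTTGACTAGA.
Its sequence written 5'→3' is the reverse complement: TCTAGTCAAGA.

5'-TCTAGTCAAGA-3'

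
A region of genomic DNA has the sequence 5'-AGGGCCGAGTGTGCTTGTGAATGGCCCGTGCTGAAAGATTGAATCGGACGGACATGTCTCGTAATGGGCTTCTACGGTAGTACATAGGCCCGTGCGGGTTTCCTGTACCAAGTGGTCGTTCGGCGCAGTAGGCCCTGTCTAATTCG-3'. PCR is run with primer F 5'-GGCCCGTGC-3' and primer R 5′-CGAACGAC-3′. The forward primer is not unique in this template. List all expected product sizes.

100 bp, 36 bp

The forward primer GGCCCGTGC matches the top strand at positions 23–31, 87–95.
The reverse primer's reverse complement is GTCGTTCG, matching at positions 115–122.
Each forward site pairs with the reverse site to give a product ending at position 122: sizes 100, 36 bp.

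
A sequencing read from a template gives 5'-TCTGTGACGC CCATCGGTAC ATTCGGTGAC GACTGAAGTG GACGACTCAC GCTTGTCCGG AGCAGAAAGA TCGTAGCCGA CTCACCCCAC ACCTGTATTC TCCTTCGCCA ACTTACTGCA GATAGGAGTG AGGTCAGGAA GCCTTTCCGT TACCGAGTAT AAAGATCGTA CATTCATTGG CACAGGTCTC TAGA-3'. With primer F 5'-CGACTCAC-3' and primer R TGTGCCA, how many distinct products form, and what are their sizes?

Two products: 142 bp, 107 bp

The forward primer CGACTCAC matches the top strand at positions 43–50, 78–85.
The reverse primer's reverse complement is TGGCACA, matching at positions 178–184.
Each forward site pairs with the reverse site to give a product ending at position 184: sizes 142, 107 bp.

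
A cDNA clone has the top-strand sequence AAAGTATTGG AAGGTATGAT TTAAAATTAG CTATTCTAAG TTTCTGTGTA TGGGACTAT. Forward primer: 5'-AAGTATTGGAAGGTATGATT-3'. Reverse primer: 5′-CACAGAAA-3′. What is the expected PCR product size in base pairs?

47 bp

Forward primer AAGTATTGGAAGGTATGATT is found on the top strand at positions 2–21.
The reverse primer's reverse complement is TTTCTGTG, which matches the template at positions 41–48.
The product runs from position 2 to position 48, so its length is 48 − 2 + 1 = 47 bp.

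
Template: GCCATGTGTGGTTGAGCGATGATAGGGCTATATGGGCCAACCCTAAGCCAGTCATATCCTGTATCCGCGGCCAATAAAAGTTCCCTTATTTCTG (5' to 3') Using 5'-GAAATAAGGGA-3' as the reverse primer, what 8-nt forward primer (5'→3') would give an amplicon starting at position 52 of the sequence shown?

5'-TCATATCC-3'

The reverse primer's reverse complement TCCCTTATTTC matches the template at positions 82–92; the product starts at position 52.
The forward primer is identical to the top strand over positions 52–59: TCATATCC.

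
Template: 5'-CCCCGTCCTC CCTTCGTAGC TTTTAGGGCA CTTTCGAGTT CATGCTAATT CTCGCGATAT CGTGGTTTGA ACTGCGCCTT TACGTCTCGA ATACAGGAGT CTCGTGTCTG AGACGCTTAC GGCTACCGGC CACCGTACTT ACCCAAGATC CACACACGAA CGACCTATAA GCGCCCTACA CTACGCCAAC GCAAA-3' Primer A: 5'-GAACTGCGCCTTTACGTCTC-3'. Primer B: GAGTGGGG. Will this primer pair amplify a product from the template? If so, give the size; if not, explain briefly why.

Primer B (GAGTGGGG) does not match the top strand, and its reverse complement CCCCACTC does not match either.
With no annealing site for primer B, no amplification occurs.

No product — primer B has no binding site in the template.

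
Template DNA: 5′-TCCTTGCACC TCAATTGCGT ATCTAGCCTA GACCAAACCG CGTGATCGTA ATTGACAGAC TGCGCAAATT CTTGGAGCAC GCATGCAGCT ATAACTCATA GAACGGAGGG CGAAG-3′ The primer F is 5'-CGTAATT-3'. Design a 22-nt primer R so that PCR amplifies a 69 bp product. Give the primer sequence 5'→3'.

The forward primer binds at positions 47–53, so a 69 bp product ends at position 47 + 69 − 1 = 115.
The reverse primer anneals to the top strand over positions 94–115, i.e. to ACTCATAGAACGGAGGGCGAAG.
Its sequence written 5'→3' is the reverse complement: CTTCGCCCTCCGTTCTATGAGT.

5'-CTTCGCCCTCCGTTCTATGAGT-3'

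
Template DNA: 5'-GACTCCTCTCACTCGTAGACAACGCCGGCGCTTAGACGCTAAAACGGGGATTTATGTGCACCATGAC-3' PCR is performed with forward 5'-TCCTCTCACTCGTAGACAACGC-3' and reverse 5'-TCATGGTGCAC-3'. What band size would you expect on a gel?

The forward primer matches the template at positions 4–25.
Taking the reverse complement of TCATGGTGCAC gives GTGCACCATGA, found at positions 56–66 on the template; the primer anneals here to the top strand with its 3' end pointing upstream.
The product runs from position 4 to position 66, so its length is 66 − 4 + 1 = 63 bp.

63 bp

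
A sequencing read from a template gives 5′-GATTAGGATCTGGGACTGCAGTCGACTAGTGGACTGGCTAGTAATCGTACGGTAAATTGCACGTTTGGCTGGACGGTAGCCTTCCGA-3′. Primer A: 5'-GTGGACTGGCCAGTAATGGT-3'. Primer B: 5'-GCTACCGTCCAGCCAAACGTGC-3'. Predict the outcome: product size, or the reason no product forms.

No product — primer A has no binding site in the template.

Primer A (GTGGACTGGCCAGTAATGGT) does not match the top strand, and its reverse complement ACCATTACTGGCCAGTCCAC does not match either.
With no annealing site for primer A, no amplification occurs.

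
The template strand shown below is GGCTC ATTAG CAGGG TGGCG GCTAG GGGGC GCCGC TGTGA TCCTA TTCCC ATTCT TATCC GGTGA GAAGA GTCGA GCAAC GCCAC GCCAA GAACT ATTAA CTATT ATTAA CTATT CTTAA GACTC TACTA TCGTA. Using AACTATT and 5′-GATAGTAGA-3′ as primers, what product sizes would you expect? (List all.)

The forward primer AACTATT matches the top strand at positions 92–98, 99–105, 109–115.
The reverse primer's reverse complement is TCTACTATC, matching at positions 124–132.
Each forward site pairs with the reverse site to give a product ending at position 132: sizes 41, 34, 24 bp.

41 bp, 34 bp, 24 bp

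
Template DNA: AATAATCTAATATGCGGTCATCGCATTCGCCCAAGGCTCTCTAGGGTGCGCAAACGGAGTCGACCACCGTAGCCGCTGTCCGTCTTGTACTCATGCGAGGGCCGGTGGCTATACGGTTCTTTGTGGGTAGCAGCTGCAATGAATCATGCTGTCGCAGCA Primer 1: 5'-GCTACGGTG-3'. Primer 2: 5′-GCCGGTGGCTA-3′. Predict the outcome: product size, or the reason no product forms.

No product — the primers' 3' ends point away from each other.

Primer 1 (GCTACGGTG) has reverse complement CACCGTAGC, which matches the top strand at positions 65–73; primer 1 anneals to the top strand there with its 3' end pointing upstream toward position 65.
Primer 2 (GCCGGTGGCTA) matches the top strand directly at positions 101–111; it anneals to the bottom strand with its 3' end pointing downstream toward position 111.
The 3' ends diverge (primer 1 extends toward position 1, primer 2 toward position 159), so the primers never converge on a shared product.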